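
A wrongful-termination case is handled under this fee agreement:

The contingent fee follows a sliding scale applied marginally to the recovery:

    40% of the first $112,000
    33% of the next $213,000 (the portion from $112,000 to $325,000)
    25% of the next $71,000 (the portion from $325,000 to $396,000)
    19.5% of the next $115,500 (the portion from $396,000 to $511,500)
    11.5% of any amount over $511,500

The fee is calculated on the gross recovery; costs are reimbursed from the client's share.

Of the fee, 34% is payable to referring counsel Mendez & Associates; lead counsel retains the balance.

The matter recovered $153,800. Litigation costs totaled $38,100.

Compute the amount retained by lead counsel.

Fee base is the gross recovery, $153,800; costs are reimbursed separately.
First $112,000 at 40% = $44,800.00
Remaining $41,800 at 33% = $13,794.00
Fee: $44,800.00 + $13,794.00 = $58,594.00
Referral share: 34% of $58,594.00 = $19,921.96; lead counsel retains $58,594.00 − $19,921.96 = $38,672.04.

$38,672.04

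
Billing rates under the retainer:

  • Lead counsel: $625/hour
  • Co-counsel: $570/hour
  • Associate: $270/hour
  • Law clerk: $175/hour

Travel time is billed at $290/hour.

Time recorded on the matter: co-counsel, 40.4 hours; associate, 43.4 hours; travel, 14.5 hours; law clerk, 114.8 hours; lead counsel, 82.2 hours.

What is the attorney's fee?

Lead counsel: 82.2 × $625 = $51,375.00
Co-counsel: 40.4 × $570 = $23,028.00
Associate: 43.4 × $270 = $11,718.00
Law clerk: 114.8 × $175 = $20,090.00
Subtotal: $51,375.00 + $23,028.00 + $11,718.00 + $20,090.00 = $106,211.00
Travel: 14.5 × $290 = $4,205.00
Total: $106,211.00 + $4,205.00 = $110,416.00

$110,416.00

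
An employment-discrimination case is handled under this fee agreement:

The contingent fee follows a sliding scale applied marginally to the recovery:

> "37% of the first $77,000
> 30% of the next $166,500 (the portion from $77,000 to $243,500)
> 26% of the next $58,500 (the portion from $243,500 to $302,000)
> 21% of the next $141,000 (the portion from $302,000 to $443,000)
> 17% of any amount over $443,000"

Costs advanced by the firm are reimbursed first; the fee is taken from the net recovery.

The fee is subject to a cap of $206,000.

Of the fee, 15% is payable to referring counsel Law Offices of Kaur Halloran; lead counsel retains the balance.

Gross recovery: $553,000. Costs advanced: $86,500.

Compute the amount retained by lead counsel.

Fee base (net of costs): $553,000 − $86,500 = $466,500
First $77,000 at 37% = $28,490.00
Next $166,500 at 30% = $49,950.00
Next $58,500 at 26% = $15,210.00
Next $141,000 at 21% = $29,610.00
Remaining $23,500 at 17% = $3,995.00
Fee: $28,490.00 + $49,950.00 + $15,210.00 + $29,610.00 + $3,995.00 = $127,255.00
$127,255.00 is under the $206,000 cap.
Referral share: 15% of $127,255.00 = $19,088.25; lead counsel retains $127,255.00 − $19,088.25 = $108,166.75.

$108,166.75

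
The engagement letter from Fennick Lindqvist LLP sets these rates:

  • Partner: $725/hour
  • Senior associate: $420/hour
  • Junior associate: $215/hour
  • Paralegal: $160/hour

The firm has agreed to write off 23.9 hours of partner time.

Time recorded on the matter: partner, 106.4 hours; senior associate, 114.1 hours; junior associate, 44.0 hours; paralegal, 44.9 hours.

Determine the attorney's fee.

$124,378.50

Partner: 106.4 × $725 = $77,140.00
Senior associate: 114.1 × $420 = $47,922.00
Junior associate: 44.0 × $215 = $9,460.00
Paralegal: 44.9 × $160 = $7,184.00
Subtotal: $141,706.00
Write-off: 23.9 × $725 = $17,327.50
Total: $141,706.00 − $17,327.50 = $124,378.50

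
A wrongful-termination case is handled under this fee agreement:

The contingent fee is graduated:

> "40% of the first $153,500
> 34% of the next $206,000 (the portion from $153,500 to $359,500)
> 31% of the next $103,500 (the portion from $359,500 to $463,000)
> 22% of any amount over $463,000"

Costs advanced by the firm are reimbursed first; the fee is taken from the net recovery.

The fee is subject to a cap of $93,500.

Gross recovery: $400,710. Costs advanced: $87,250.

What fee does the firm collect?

$93,500.00

Fee base (net of costs): $400,710 − $87,250 = $313,460
First $153,500 at 40% = $61,400.00
Remaining $159,960 at 34% = $54,386.40
Fee: $61,400.00 + $54,386.40 = $115,786.40
$115,786.40 exceeds the $93,500 cap, so the fee is capped at $93,500.00.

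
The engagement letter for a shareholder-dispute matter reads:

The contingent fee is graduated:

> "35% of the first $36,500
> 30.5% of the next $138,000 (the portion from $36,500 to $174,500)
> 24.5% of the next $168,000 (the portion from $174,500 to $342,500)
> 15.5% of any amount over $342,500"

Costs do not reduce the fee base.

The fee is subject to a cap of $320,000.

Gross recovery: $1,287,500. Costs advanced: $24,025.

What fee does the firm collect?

$242,500.00

Fee base is the gross recovery, $1,287,500; costs are reimbursed separately.
First $36,500 at 35% = $12,775.00
Next $138,000 at 30.5% = $42,090.00
Next $168,000 at 24.5% = $41,160.00
Remaining $945,000 at 15.5% = $146,475.00
Fee: $12,775.00 + $42,090.00 + $41,160.00 + $146,475.00 = $242,500.00
$242,500.00 is under the $320,000 cap.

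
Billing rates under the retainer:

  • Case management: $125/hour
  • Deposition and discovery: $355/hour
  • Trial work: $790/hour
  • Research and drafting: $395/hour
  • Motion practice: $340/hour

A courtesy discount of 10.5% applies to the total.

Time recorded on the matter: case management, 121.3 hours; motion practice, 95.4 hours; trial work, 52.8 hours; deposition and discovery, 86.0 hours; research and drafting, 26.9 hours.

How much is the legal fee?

Case management: 121.3 × $125 = $15,162.50
Deposition and discovery: 86.0 × $355 = $30,530.00
Trial work: 52.8 × $790 = $41,712.00
Research and drafting: 26.9 × $395 = $10,625.50
Motion practice: 95.4 × $340 = $32,436.00
Subtotal: $130,466.00
Less 10.5% discount: −$13,698.93
Total: $130,466.00 − $13,698.93 = $116,767.07

$116,767.07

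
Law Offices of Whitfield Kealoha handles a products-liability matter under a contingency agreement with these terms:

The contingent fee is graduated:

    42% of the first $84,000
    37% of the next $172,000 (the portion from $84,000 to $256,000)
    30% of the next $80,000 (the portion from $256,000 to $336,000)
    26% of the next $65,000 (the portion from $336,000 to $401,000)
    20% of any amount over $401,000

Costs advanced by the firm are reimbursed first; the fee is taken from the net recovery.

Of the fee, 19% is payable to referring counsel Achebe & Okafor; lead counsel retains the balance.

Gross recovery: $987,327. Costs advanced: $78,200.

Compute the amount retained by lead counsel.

$195,570.77

Fee base (net of costs): $987,327 − $78,200 = $909,127
First $84,000 at 42% = $35,280.00
Next $172,000 at 37% = $63,640.00
Next $80,000 at 30% = $24,000.00
Next $65,000 at 26% = $16,900.00
Remaining $508,127 at 20% = $101,625.40
Fee: $35,280.00 + $63,640.00 + $24,000.00 + $16,900.00 + $101,625.40 = $241,445.40
Referral share: 19% of $241,445.40 = $45,874.63; lead counsel retains $241,445.40 − $45,874.63 = $195,570.77.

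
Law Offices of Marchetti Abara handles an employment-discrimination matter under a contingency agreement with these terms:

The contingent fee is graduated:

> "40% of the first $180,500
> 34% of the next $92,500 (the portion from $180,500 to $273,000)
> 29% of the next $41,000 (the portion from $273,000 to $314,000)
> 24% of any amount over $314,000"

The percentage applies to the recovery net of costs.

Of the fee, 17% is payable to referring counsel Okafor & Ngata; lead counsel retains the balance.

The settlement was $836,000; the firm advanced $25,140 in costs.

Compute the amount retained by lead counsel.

$194,872.71

Fee base (net of costs): $836,000 − $25,140 = $810,860
First $180,500 at 40% = $72,200.00
Next $92,500 at 34% = $31,450.00
Next $41,000 at 29% = $11,890.00
Remaining $496,860 at 24% = $119,246.40
Fee: $72,200.00 + $31,450.00 + $11,890.00 + $119,246.40 = $234,786.40
Referral share: 17% of $234,786.40 = $39,913.69; lead counsel retains $234,786.40 − $39,913.69 = $194,872.71.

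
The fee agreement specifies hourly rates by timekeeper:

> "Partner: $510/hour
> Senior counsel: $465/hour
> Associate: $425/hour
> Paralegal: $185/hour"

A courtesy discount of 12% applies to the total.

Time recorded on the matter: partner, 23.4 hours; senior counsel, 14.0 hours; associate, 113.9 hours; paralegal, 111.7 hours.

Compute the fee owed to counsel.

$77,014.08

Partner: 23.4 × $510 = $11,934.00
Senior counsel: 14.0 × $465 = $6,510.00
Associate: 113.9 × $425 = $48,407.50
Paralegal: 111.7 × $185 = $20,664.50
Subtotal: $87,516.00
Less 12% discount: −$10,501.92
Total: $87,516.00 − $10,501.92 = $77,014.08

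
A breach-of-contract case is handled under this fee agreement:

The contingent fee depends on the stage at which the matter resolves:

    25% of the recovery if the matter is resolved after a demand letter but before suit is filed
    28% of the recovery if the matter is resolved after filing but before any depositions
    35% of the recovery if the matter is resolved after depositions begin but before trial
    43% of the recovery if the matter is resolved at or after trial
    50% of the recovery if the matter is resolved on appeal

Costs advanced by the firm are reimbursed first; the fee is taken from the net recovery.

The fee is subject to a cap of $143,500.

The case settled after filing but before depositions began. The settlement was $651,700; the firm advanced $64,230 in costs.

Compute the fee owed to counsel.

Fee base (net of costs): $651,700 − $64,230 = $587,470
The matter settled after filing but before depositions began, so the 28% rate applies.
$587,470 × 28% = $164,491.60
$164,491.60 exceeds the $143,500 cap, so the fee is capped at $143,500.00.

$143,500.00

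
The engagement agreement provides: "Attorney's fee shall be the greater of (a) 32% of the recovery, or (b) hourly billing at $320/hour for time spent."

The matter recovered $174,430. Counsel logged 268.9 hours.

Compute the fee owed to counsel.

$86,048.00

(a) 32% of $174,430 = $55,817.60
(b) 268.9 × $320 = $86,048.00
The greater is (b): $86,048.00.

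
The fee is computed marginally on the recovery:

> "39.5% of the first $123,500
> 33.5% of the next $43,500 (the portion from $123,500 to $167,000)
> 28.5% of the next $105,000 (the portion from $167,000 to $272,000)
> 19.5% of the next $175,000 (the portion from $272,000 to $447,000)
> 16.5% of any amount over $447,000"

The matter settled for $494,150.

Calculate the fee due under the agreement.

First $123,500 at 39.5% = $48,782.50
Next $43,500 at 33.5% = $14,572.50
Next $105,000 at 28.5% = $29,925.00
Next $175,000 at 19.5% = $34,125.00
Remaining $47,150 at 16.5% = $7,779.75
Fee: $48,782.50 + $14,572.50 + $29,925.00 + $34,125.00 + $7,779.75 = $135,184.75

$135,184.75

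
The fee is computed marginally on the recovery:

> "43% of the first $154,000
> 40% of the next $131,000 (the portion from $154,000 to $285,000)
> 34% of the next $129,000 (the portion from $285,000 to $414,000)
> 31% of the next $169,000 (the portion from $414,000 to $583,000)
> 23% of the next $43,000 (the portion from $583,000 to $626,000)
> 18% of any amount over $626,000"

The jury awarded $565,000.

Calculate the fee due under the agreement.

First $154,000 at 43% = $66,220.00
Next $131,000 at 40% = $52,400.00
Next $129,000 at 34% = $43,860.00
Remaining $151,000 at 31% = $46,810.00
Fee: $66,220.00 + $52,400.00 + $43,860.00 + $46,810.00 = $209,290.00

$209,290.00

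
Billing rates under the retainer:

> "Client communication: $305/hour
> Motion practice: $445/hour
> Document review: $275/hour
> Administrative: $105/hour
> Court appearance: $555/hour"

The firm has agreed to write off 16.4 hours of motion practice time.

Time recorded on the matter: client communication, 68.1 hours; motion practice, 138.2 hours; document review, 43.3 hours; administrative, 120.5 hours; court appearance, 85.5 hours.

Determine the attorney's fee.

$146,984.00

Client communication: 68.1 × $305 = $20,770.50
Motion practice: 138.2 × $445 = $61,499.00
Document review: 43.3 × $275 = $11,907.50
Administrative: 120.5 × $105 = $12,652.50
Court appearance: 85.5 × $555 = $47,452.50
Subtotal: $154,282.00
Write-off: 16.4 × $445 = $7,298.00
Total: $154,282.00 − $7,298.00 = $146,984.00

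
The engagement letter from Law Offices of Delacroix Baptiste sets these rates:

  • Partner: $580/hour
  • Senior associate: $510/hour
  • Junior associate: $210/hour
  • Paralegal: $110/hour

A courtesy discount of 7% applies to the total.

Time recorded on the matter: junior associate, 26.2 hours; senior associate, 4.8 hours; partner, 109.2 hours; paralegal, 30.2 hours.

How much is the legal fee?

Partner: 109.2 × $580 = $63,336.00
Senior associate: 4.8 × $510 = $2,448.00
Junior associate: 26.2 × $210 = $5,502.00
Paralegal: 30.2 × $110 = $3,322.00
Subtotal: $74,608.00
Less 7% discount: −$5,222.56
Total: $74,608.00 − $5,222.56 = $69,385.44

$69,385.44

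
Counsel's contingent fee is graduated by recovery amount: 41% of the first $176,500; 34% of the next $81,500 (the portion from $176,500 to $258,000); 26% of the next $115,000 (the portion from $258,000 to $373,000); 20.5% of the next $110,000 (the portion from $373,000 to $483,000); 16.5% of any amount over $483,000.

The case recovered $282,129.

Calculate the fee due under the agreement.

$106,348.54

First $176,500 at 41% = $72,365.00
Next $81,500 at 34% = $27,710.00
Remaining $24,129 at 26% = $6,273.54
Fee: $72,365.00 + $27,710.00 + $6,273.54 = $106,348.54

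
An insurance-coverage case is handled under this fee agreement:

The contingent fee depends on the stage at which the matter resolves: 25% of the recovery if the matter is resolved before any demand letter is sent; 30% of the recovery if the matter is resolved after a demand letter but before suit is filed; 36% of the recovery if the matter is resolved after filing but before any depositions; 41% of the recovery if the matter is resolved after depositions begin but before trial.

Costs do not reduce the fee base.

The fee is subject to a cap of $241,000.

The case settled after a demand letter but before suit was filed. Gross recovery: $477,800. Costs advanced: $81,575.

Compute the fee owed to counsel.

Fee base is the gross recovery, $477,800; costs are reimbursed separately.
The matter settled after a demand letter but before suit was filed, so the 30% rate applies.
$477,800 × 30% = $143,340.00
$143,340.00 is under the $241,000 cap.

$143,340.00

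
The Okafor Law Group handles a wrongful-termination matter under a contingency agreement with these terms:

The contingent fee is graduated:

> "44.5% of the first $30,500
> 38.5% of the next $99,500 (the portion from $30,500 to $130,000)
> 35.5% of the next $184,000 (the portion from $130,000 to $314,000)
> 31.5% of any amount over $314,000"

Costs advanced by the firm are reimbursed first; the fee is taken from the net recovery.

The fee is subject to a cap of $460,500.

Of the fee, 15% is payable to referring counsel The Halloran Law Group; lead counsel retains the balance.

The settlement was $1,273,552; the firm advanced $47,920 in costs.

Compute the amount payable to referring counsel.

$60,654.61

Fee base (net of costs): $1,273,552 − $47,920 = $1,225,632
First $30,500 at 44.5% = $13,572.50
Next $99,500 at 38.5% = $38,307.50
Next $184,000 at 35.5% = $65,320.00
Remaining $911,632 at 31.5% = $287,164.08
Fee: $13,572.50 + $38,307.50 + $65,320.00 + $287,164.08 = $404,364.08
$404,364.08 is under the $460,500 cap.
Referral share: 15% of $404,364.08 = $60,654.61; lead counsel retains $404,364.08 − $60,654.61 = $343,709.47.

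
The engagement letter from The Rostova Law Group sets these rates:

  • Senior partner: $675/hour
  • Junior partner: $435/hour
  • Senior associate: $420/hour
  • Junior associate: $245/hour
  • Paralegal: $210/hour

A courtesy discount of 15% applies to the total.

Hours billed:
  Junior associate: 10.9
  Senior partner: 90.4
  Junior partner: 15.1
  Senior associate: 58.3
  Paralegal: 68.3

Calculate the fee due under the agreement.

Senior partner: 90.4 × $675 = $61,020.00
Junior partner: 15.1 × $435 = $6,568.50
Senior associate: 58.3 × $420 = $24,486.00
Junior associate: 10.9 × $245 = $2,670.50
Paralegal: 68.3 × $210 = $14,343.00
Subtotal: $109,088.00
Less 15% discount: −$16,363.20
Total: $109,088.00 − $16,363.20 = $92,724.80

$92,724.80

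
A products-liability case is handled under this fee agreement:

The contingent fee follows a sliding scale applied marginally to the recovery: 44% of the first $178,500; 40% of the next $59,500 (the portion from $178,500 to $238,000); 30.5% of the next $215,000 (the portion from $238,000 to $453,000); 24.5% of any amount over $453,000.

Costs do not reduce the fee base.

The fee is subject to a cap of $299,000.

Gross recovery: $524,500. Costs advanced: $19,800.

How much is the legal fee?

Fee base is the gross recovery, $524,500; costs are reimbursed separately.
First $178,500 at 44% = $78,540.00
Next $59,500 at 40% = $23,800.00
Next $215,000 at 30.5% = $65,575.00
Remaining $71,500 at 24.5% = $17,517.50
Fee: $78,540.00 + $23,800.00 + $65,575.00 + $17,517.50 = $185,432.50
$185,432.50 is under the $299,000 cap.

$185,432.50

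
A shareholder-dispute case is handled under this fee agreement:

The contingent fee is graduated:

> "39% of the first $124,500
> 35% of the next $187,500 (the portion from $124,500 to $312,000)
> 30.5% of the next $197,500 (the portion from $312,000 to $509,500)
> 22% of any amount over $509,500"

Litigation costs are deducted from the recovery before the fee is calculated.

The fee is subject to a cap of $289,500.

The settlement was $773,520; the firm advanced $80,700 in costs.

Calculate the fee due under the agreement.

$214,747.90

Fee base (net of costs): $773,520 − $80,700 = $692,820
First $124,500 at 39% = $48,555.00
Next $187,500 at 35% = $65,625.00
Next $197,500 at 30.5% = $60,237.50
Remaining $183,320 at 22% = $40,330.40
Fee: $48,555.00 + $65,625.00 + $60,237.50 + $40,330.40 = $214,747.90
$214,747.90 is under the $289,500 cap.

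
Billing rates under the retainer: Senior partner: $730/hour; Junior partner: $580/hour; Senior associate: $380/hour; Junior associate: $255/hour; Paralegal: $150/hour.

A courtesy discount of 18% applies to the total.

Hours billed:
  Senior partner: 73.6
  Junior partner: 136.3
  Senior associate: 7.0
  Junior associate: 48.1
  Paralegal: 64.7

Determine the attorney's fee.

Senior partner: 73.6 × $730 = $53,728.00
Junior partner: 136.3 × $580 = $79,054.00
Senior associate: 7.0 × $380 = $2,660.00
Junior associate: 48.1 × $255 = $12,265.50
Paralegal: 64.7 × $150 = $9,705.00
Subtotal: $157,412.50
Less 18% discount: −$28,334.25
Total: $157,412.50 − $28,334.25 = $129,078.25

$129,078.25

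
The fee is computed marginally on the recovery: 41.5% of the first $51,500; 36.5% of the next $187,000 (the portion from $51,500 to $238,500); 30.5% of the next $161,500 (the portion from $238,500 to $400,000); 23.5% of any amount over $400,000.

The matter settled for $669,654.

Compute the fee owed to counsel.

First $51,500 at 41.5% = $21,372.50
Next $187,000 at 36.5% = $68,255.00
Next $161,500 at 30.5% = $49,257.50
Remaining $269,654 at 23.5% = $63,368.69
Fee: $21,372.50 + $68,255.00 + $49,257.50 + $63,368.69 = $202,253.69

$202,253.69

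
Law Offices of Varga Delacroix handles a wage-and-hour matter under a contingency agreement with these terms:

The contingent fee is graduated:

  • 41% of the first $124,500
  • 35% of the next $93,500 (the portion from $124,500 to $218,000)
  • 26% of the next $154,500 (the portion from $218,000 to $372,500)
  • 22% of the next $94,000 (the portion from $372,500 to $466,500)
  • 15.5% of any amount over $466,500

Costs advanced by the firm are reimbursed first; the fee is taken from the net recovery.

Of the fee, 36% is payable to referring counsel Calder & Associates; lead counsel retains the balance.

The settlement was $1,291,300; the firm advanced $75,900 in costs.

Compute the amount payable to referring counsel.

$93,851.82

Fee base (net of costs): $1,291,300 − $75,900 = $1,215,400
First $124,500 at 41% = $51,045.00
Next $93,500 at 35% = $32,725.00
Next $154,500 at 26% = $40,170.00
Next $94,000 at 22% = $20,680.00
Remaining $748,900 at 15.5% = $116,079.50
Fee: $51,045.00 + $32,725.00 + $40,170.00 + $20,680.00 + $116,079.50 = $260,699.50
Referral share: 36% of $260,699.50 = $93,851.82; lead counsel retains $260,699.50 − $93,851.82 = $166,847.68.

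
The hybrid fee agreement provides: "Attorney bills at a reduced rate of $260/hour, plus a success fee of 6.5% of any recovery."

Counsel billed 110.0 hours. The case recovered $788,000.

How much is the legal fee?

$79,820.00

Hourly: 110.0 × $260 = $28,600.00
Success fee: 6.5% of $788,000 = $51,220.00
Total: $28,600.00 + $51,220.00 = $79,820.00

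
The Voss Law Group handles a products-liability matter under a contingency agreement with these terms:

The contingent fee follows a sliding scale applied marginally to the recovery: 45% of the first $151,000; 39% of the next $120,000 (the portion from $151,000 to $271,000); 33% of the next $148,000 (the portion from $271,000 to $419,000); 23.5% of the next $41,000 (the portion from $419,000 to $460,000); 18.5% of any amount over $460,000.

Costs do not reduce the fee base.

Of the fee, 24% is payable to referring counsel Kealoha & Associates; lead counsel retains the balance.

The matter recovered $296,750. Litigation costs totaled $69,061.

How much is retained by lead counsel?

$93,668.10

Fee base is the gross recovery, $296,750; costs are reimbursed separately.
First $151,000 at 45% = $67,950.00
Next $120,000 at 39% = $46,800.00
Remaining $25,750 at 33% = $8,497.50
Fee: $67,950.00 + $46,800.00 + $8,497.50 = $123,247.50
Referral share: 24% of $123,247.50 = $29,579.40; lead counsel retains $123,247.50 − $29,579.40 = $93,668.10.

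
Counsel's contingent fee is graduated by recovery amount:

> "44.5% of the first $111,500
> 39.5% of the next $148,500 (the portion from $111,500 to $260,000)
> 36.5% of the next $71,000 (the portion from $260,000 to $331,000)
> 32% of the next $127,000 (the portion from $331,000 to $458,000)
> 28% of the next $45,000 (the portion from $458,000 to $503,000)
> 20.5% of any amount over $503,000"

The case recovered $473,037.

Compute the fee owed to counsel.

First $111,500 at 44.5% = $49,617.50
Next $148,500 at 39.5% = $58,657.50
Next $71,000 at 36.5% = $25,915.00
Next $127,000 at 32% = $40,640.00
Remaining $15,037 at 28% = $4,210.36
Fee: $49,617.50 + $58,657.50 + $25,915.00 + $40,640.00 + $4,210.36 = $179,040.36

$179,040.36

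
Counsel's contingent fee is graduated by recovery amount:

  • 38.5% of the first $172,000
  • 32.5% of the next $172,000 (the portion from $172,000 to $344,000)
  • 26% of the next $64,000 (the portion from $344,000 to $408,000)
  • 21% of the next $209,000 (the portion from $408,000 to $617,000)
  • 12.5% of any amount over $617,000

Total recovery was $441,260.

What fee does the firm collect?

$145,744.60

First $172,000 at 38.5% = $66,220.00
Next $172,000 at 32.5% = $55,900.00
Next $64,000 at 26% = $16,640.00
Remaining $33,260 at 21% = $6,984.60
Fee: $66,220.00 + $55,900.00 + $16,640.00 + $6,984.60 = $145,744.60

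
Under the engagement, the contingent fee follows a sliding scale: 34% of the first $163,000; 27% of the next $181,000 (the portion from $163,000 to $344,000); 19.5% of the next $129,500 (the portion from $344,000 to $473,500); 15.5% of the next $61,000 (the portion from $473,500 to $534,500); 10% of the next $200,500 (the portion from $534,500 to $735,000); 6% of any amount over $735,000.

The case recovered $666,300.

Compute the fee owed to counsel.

First $163,000 at 34% = $55,420.00
Next $181,000 at 27% = $48,870.00
Next $129,500 at 19.5% = $25,252.50
Next $61,000 at 15.5% = $9,455.00
Remaining $131,800 at 10% = $13,180.00
Fee: $55,420.00 + $48,870.00 + $25,252.50 + $9,455.00 + $13,180.00 = $152,177.50

$152,177.50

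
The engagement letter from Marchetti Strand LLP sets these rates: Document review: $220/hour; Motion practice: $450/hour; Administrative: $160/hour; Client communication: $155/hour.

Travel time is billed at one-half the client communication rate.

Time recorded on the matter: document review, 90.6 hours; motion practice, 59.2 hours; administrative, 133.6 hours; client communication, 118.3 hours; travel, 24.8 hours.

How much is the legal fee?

Document review: 90.6 × $220 = $19,932.00
Motion practice: 59.2 × $450 = $26,640.00
Administrative: 133.6 × $160 = $21,376.00
Client communication: 118.3 × $155 = $18,336.50
Subtotal: $19,932.00 + $26,640.00 + $21,376.00 + $18,336.50 = $86,284.50
Travel: 24.8 × ($155 ÷ 2) = 24.8 × $77.50 = $1,922.00
Total: $86,284.50 + $1,922.00 = $88,206.50

$88,206.50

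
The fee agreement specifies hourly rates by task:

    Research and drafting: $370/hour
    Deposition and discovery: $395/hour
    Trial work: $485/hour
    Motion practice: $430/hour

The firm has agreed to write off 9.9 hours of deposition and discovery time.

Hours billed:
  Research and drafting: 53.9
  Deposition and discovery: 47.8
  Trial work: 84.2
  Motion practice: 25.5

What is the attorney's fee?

$86,715.50

Research and drafting: 53.9 × $370 = $19,943.00
Deposition and discovery: 47.8 × $395 = $18,881.00
Trial work: 84.2 × $485 = $40,837.00
Motion practice: 25.5 × $430 = $10,965.00
Subtotal: $90,626.00
Write-off: 9.9 × $395 = $3,910.50
Total: $90,626.00 − $3,910.50 = $86,715.50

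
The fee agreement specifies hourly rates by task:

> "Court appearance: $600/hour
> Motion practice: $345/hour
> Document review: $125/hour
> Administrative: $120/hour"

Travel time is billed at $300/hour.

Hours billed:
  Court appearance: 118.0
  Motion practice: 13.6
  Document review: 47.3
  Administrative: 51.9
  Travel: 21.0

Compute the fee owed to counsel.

Court appearance: 118.0 × $600 = $70,800.00
Motion practice: 13.6 × $345 = $4,692.00
Document review: 47.3 × $125 = $5,912.50
Administrative: 51.9 × $120 = $6,228.00
Subtotal: $70,800.00 + $4,692.00 + $5,912.50 + $6,228.00 = $87,632.50
Travel: 21.0 × $300 = $6,300.00
Total: $87,632.50 + $6,300.00 = $93,932.50

$93,932.50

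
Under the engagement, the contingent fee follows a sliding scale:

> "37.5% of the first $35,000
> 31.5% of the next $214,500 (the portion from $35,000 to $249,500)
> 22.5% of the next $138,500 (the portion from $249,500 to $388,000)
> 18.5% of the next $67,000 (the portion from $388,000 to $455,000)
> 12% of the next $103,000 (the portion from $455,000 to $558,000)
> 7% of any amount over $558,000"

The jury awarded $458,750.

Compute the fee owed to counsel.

First $35,000 at 37.5% = $13,125.00
Next $214,500 at 31.5% = $67,567.50
Next $138,500 at 22.5% = $31,162.50
Next $67,000 at 18.5% = $12,395.00
Remaining $3,750 at 12% = $450.00
Fee: $13,125.00 + $67,567.50 + $31,162.50 + $12,395.00 + $450.00 = $124,700.00

$124,700.00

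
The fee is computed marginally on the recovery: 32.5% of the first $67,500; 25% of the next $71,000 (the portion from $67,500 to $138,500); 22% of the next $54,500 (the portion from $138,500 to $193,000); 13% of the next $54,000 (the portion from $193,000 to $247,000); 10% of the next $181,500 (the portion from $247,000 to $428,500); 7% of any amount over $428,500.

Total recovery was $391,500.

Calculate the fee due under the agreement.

First $67,500 at 32.5% = $21,937.50
Next $71,000 at 25% = $17,750.00
Next $54,500 at 22% = $11,990.00
Next $54,000 at 13% = $7,020.00
Remaining $144,500 at 10% = $14,450.00
Fee: $21,937.50 + $17,750.00 + $11,990.00 + $7,020.00 + $14,450.00 = $73,147.50

$73,147.50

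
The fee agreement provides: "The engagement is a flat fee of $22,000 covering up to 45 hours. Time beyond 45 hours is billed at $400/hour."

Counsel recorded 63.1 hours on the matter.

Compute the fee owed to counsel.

$29,240.00

Flat fee: $22,000.00
Excess hours: 63.1 − 45 = 18.1
Overrun: 18.1 × $400 = $7,240.00
Total: $22,000.00 + $7,240.00 = $29,240.00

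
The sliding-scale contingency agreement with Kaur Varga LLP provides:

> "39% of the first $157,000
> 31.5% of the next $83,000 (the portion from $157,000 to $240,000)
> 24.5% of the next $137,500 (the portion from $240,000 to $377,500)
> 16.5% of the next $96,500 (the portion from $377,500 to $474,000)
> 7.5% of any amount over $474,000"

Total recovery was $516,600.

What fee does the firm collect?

First $157,000 at 39% = $61,230.00
Next $83,000 at 31.5% = $26,145.00
Next $137,500 at 24.5% = $33,687.50
Next $96,500 at 16.5% = $15,922.50
Remaining $42,600 at 7.5% = $3,195.00
Fee: $61,230.00 + $26,145.00 + $33,687.50 + $15,922.50 + $3,195.00 = $140,180.00

$140,180.00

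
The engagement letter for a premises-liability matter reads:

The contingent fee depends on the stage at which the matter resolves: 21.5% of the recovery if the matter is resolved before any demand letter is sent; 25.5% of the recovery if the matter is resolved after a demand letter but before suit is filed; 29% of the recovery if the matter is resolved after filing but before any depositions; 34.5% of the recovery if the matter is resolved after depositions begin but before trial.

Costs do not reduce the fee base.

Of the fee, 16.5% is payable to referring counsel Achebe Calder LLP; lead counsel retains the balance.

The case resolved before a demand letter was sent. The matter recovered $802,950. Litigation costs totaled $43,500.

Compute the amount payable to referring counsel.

$28,484.65

Fee base is the gross recovery, $802,950; costs are reimbursed separately.
The matter resolved before a demand letter was sent, so the 21.5% rate applies.
$802,950 × 21.5% = $172,634.25
Referral share: 16.5% of $172,634.25 = $28,484.65; lead counsel retains $172,634.25 − $28,484.65 = $144,149.60.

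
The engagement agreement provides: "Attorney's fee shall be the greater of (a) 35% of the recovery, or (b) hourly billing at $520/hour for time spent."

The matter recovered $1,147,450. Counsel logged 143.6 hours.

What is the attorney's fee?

$401,607.50

(a) 35% of $1,147,450 = $401,607.50
(b) 143.6 × $520 = $74,672.00
The greater is (a): $401,607.50.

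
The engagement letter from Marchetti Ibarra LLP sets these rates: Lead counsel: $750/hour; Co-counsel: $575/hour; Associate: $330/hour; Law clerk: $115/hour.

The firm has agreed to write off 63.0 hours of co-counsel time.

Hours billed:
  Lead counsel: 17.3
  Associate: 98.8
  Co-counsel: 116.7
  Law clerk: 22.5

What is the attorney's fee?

Lead counsel: 17.3 × $750 = $12,975.00
Co-counsel: 116.7 × $575 = $67,102.50
Associate: 98.8 × $330 = $32,604.00
Law clerk: 22.5 × $115 = $2,587.50
Subtotal: $115,269.00
Write-off: 63.0 × $575 = $36,225.00
Total: $115,269.00 − $36,225.00 = $79,044.00

$79,044.00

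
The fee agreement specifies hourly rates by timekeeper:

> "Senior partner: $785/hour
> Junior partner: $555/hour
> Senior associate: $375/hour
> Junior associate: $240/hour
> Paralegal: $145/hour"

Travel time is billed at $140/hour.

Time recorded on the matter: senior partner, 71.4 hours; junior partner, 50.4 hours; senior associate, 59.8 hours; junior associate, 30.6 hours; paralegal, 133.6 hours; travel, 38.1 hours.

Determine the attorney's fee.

$138,496.00

Senior partner: 71.4 × $785 = $56,049.00
Junior partner: 50.4 × $555 = $27,972.00
Senior associate: 59.8 × $375 = $22,425.00
Junior associate: 30.6 × $240 = $7,344.00
Paralegal: 133.6 × $145 = $19,372.00
Subtotal: $56,049.00 + $27,972.00 + $22,425.00 + $7,344.00 + $19,372.00 = $133,162.00
Travel: 38.1 × $140 = $5,334.00
Total: $133,162.00 + $5,334.00 = $138,496.00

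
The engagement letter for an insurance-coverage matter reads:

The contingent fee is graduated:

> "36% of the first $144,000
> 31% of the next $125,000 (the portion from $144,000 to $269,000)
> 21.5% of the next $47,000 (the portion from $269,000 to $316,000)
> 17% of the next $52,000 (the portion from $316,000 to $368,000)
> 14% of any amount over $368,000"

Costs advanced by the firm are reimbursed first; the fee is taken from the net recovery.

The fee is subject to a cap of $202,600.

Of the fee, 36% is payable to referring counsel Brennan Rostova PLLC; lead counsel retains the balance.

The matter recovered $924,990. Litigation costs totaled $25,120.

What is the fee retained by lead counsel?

Fee base (net of costs): $924,990 − $25,120 = $899,870
First $144,000 at 36% = $51,840.00
Next $125,000 at 31% = $38,750.00
Next $47,000 at 21.5% = $10,105.00
Next $52,000 at 17% = $8,840.00
Remaining $531,870 at 14% = $74,461.80
Fee: $51,840.00 + $38,750.00 + $10,105.00 + $8,840.00 + $74,461.80 = $183,996.80
$183,996.80 is under the $202,600 cap.
Referral share: 36% of $183,996.80 = $66,238.85; lead counsel retains $183,996.80 − $66,238.85 = $117,757.95.

$117,757.95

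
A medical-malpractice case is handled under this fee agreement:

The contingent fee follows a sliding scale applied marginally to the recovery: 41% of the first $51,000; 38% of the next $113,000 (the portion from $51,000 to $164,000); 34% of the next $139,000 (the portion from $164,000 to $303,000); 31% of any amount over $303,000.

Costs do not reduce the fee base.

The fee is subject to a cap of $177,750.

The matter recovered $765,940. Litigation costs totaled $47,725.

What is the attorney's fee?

Fee base is the gross recovery, $765,940; costs are reimbursed separately.
First $51,000 at 41% = $20,910.00
Next $113,000 at 38% = $42,940.00
Next $139,000 at 34% = $47,260.00
Remaining $462,940 at 31% = $143,511.40
Fee: $20,910.00 + $42,940.00 + $47,260.00 + $143,511.40 = $254,621.40
$254,621.40 exceeds the $177,750 cap, so the fee is capped at $177,750.00.

$177,750.00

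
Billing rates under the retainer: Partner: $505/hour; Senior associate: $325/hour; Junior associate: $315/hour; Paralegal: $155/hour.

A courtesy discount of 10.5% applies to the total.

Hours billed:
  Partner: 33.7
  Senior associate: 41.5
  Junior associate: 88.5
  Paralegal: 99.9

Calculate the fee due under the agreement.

Partner: 33.7 × $505 = $17,018.50
Senior associate: 41.5 × $325 = $13,487.50
Junior associate: 88.5 × $315 = $27,877.50
Paralegal: 99.9 × $155 = $15,484.50
Subtotal: $73,868.00
Less 10.5% discount: −$7,756.14
Total: $73,868.00 − $7,756.14 = $66,111.86

$66,111.86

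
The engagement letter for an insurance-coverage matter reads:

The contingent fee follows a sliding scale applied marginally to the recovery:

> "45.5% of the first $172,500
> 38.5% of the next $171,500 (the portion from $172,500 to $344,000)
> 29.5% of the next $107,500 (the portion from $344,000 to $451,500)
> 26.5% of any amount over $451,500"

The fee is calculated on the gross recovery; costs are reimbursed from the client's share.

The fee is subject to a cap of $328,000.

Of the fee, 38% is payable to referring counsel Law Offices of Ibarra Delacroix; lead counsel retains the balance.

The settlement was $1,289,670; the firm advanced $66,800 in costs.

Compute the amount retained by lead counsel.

Fee base is the gross recovery, $1,289,670; costs are reimbursed separately.
First $172,500 at 45.5% = $78,487.50
Next $171,500 at 38.5% = $66,027.50
Next $107,500 at 29.5% = $31,712.50
Remaining $838,170 at 26.5% = $222,115.05
Fee: $78,487.50 + $66,027.50 + $31,712.50 + $222,115.05 = $398,342.55
$398,342.55 exceeds the $328,000 cap, so the fee is capped at $328,000.00.
Referral share: 38% of $328,000.00 = $124,640.00; lead counsel retains $328,000.00 − $124,640.00 = $203,360.00.

$203,360.00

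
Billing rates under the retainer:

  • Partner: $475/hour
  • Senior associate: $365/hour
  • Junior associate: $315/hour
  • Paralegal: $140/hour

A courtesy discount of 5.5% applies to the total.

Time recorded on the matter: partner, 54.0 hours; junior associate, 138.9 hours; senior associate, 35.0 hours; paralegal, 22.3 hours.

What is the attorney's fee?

Partner: 54.0 × $475 = $25,650.00
Senior associate: 35.0 × $365 = $12,775.00
Junior associate: 138.9 × $315 = $43,753.50
Paralegal: 22.3 × $140 = $3,122.00
Subtotal: $85,300.50
Less 5.5% discount: −$4,691.53
Total: $85,300.50 − $4,691.53 = $80,608.97

$80,608.97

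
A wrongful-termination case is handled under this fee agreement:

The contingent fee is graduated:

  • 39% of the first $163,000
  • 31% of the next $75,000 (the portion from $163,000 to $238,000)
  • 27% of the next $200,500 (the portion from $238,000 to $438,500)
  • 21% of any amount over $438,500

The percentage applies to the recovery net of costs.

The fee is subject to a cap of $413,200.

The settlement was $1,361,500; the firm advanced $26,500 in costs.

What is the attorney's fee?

Fee base (net of costs): $1,361,500 − $26,500 = $1,335,000
First $163,000 at 39% = $63,570.00
Next $75,000 at 31% = $23,250.00
Next $200,500 at 27% = $54,135.00
Remaining $896,500 at 21% = $188,265.00
Fee: $63,570.00 + $23,250.00 + $54,135.00 + $188,265.00 = $329,220.00
$329,220.00 is under the $413,200 cap.

$329,220.00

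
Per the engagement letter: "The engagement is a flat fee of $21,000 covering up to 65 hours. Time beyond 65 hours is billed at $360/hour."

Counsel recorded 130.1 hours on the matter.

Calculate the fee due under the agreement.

$44,436.00

Flat fee: $21,000.00
Excess hours: 130.1 − 65 = 65.1
Overrun: 65.1 × $360 = $23,436.00
Total: $21,000.00 + $23,436.00 = $44,436.00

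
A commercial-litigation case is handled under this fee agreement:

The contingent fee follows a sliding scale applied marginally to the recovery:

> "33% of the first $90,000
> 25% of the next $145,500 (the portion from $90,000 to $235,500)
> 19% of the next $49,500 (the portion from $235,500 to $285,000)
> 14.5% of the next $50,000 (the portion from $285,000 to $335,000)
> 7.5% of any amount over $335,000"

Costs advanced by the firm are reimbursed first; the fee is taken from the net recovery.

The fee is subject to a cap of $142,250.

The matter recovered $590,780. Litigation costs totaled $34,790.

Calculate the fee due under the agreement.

Fee base (net of costs): $590,780 − $34,790 = $555,990
First $90,000 at 33% = $29,700.00
Next $145,500 at 25% = $36,375.00
Next $49,500 at 19% = $9,405.00
Next $50,000 at 14.5% = $7,250.00
Remaining $220,990 at 7.5% = $16,574.25
Fee: $29,700.00 + $36,375.00 + $9,405.00 + $7,250.00 + $16,574.25 = $99,304.25
$99,304.25 is under the $142,250 cap.

$99,304.25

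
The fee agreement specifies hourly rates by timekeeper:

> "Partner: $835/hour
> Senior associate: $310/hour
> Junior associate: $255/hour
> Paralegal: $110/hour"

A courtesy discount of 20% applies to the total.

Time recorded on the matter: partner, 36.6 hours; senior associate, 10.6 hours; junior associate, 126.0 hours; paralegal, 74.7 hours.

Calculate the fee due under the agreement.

$59,355.20

Partner: 36.6 × $835 = $30,561.00
Senior associate: 10.6 × $310 = $3,286.00
Junior associate: 126.0 × $255 = $32,130.00
Paralegal: 74.7 × $110 = $8,217.00
Subtotal: $74,194.00
Less 20% discount: −$14,838.80
Total: $74,194.00 − $14,838.80 = $59,355.20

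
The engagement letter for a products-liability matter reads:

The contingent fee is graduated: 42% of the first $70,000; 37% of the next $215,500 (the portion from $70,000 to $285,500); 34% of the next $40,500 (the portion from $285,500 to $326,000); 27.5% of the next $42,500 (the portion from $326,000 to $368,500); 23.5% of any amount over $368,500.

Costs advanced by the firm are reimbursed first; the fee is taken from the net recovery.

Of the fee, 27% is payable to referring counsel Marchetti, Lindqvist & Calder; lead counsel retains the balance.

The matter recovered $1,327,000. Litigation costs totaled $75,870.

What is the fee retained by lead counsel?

Fee base (net of costs): $1,327,000 − $75,870 = $1,251,130
First $70,000 at 42% = $29,400.00
Next $215,500 at 37% = $79,735.00
Next $40,500 at 34% = $13,770.00
Next $42,500 at 27.5% = $11,687.50
Remaining $882,630 at 23.5% = $207,418.05
Fee: $29,400.00 + $79,735.00 + $13,770.00 + $11,687.50 + $207,418.05 = $342,010.55
Referral share: 27% of $342,010.55 = $92,342.85; lead counsel retains $342,010.55 − $92,342.85 = $249,667.70.

$249,667.70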